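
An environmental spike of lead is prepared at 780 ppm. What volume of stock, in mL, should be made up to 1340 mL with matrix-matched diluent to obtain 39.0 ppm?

V₁ = C₂V₂/C₁ = 39.0 × 1340 / 780 = 67.0 mL.

67.0 mL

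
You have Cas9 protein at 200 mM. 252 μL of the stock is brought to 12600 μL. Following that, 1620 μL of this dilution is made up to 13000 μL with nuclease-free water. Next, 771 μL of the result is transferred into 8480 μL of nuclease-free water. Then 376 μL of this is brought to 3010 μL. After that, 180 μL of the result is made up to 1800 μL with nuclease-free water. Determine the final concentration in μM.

0.519 μM

Overall dilution factor = 50 × 8.025 × 12.00 × 8.005 × 10 = 3.85 × 10⁵.
200 mM / 3.85 × 10⁵ = 5.19 × 10⁻⁴ mM = 0.519 μM.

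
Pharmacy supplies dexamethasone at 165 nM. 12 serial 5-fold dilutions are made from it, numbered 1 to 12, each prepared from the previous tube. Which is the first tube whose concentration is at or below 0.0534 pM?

tube 10

Tube n has concentration 165 nM / 5ⁿ.
Need 5ⁿ ≥ 165 nM / 0.0534 pM = 3.09 × 10⁶, so n ≥ 9.29.
First such tube: n = 10.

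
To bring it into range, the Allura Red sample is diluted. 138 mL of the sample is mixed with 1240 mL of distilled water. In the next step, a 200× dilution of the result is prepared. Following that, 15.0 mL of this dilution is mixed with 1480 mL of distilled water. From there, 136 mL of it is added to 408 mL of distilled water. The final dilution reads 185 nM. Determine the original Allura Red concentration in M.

0.147 M

Overall dilution factor = 9.986 × 200 × 99.67 × 4 = 7.96 × 10⁵.
Original = 185 nM × 7.96 × 10⁵ = 1.47 × 10⁸ nM = 0.147 M.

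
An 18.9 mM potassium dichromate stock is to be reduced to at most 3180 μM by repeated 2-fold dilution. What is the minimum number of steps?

3

Need 2ⁿ ≥ 5.94, so n ≥ log(5.94)/log(2) = 2.57.
Minimum whole steps: n = 3.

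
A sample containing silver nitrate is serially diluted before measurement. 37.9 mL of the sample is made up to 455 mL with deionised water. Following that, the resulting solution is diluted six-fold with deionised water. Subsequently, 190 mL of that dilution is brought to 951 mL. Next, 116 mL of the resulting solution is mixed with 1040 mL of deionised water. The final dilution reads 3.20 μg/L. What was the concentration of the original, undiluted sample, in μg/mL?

Overall dilution factor = 12.01 × 6 × 5.005 × 9.966 = 3593.
Original = 3.20 μg/L × 3593 = 1.15 × 10⁴ μg/L = 11.5 μg/mL.

11.5 μg/mL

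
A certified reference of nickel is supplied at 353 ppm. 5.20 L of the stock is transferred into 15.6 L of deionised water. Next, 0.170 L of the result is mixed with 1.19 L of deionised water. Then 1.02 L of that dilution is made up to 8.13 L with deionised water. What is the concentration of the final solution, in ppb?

1380 ppb

Overall dilution factor = 4 × 8 × 7.971 = 255.
353 ppm / 255 = 1.38 ppm = 1380 ppb.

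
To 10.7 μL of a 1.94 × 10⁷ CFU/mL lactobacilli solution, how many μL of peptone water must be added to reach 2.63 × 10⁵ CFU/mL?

779 μL

V₂ = C₁V₁/C₂ = 1.94 × 10⁷ × 10.7 / 2.63 × 10⁵ = 789 μL.
Diluent to add = V₂ − V₁ = 789 − 10.7 = 779 μL.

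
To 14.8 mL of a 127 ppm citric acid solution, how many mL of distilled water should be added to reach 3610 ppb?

506 mL

3610 ppb = 3.61 ppm.
V₂ = C₁V₁/C₂ = 127 × 14.8 / 3.61 = 521 mL.
Diluent to add = V₂ − V₁ = 521 − 14.8 = 506 mL.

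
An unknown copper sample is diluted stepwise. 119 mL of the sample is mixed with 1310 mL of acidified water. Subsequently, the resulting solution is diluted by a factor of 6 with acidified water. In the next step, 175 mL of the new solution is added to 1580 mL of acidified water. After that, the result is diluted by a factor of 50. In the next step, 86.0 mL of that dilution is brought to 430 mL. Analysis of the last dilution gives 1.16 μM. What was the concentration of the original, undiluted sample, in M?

Overall dilution factor = 12.01 × 6 × 10.03 × 50 × 5 = 1.81 × 10⁵.
Original = 1.16 μM × 1.81 × 10⁵ = 2.10 × 10⁵ μM = 0.210 M.

0.210 M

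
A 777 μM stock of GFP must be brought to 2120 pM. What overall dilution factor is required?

Factor = C₀/C_target = 777 μM / 2120 pM = 3.67 × 10⁵.

3.67 × 10⁵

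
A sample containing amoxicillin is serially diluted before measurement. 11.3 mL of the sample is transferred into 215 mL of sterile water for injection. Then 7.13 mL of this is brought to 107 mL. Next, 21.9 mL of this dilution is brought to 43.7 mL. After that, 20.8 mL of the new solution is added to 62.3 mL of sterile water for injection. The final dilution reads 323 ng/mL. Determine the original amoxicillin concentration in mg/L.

774 mg/L

Overall dilution factor = 20.03 × 15.01 × 1.995 × 3.995 = 2396.
Original = 323 ng/mL × 2396 = 7.74 × 10⁵ ng/mL = 774 mg/L.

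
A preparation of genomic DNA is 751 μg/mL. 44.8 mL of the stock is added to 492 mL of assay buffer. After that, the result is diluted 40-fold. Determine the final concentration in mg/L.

1.57 mg/L

Overall dilution factor = 11.98 × 40 = 479.
751 μg/mL / 479 = 1.57 μg/mL = 1.57 mg/L.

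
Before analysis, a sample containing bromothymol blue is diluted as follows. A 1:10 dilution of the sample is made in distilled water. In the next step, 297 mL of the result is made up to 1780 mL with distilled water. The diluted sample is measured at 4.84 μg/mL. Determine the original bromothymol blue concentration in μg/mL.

290 μg/mL

Overall dilution factor = 10 × 5.993 = 59.9.
Original = 4.84 μg/mL × 59.9 = 290 μg/mL.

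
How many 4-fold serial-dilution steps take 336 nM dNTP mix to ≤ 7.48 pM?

8

Need 4ⁿ ≥ 4.49 × 10⁴, so n ≥ log(4.49 × 10⁴)/log(4) = 7.73.
Minimum whole steps: n = 8.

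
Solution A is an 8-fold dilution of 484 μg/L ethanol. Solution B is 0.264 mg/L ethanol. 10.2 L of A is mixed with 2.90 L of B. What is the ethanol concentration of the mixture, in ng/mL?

C_A = 484 μg/L / 8 = 60.5 μg/L.
C_B = 0.264 mg/L = 264 μg/L.
C_mix = (C_A·V_A + C_B·V_B)/(V_A + V_B) = (60.5×10.2 + 264×2.90) / 13.10 = 106 μg/L = 106 ng/mL.

106 ng/mL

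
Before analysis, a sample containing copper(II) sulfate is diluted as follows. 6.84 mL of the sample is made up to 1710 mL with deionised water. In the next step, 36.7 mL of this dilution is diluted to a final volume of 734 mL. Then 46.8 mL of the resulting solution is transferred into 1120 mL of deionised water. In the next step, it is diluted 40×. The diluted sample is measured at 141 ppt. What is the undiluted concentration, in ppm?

Overall dilution factor = 250 × 20 × 24.93 × 40 = 4.99 × 10⁶.
Original = 141 ppt × 4.99 × 10⁶ = 7.03 × 10⁸ ppt = 703 ppm.

703 ppm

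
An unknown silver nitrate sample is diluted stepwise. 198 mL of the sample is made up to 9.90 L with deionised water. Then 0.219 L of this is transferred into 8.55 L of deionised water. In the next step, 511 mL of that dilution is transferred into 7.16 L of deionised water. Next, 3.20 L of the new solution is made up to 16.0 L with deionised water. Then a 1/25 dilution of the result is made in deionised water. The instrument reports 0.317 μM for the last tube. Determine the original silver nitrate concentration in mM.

1190 mM

Overall dilution factor = 50 × 40.04 × 15.01 × 5 × 25 = 3.76 × 10⁶.
Original = 0.317 μM × 3.76 × 10⁶ = 1.19 × 10⁶ μM = 1190 mM.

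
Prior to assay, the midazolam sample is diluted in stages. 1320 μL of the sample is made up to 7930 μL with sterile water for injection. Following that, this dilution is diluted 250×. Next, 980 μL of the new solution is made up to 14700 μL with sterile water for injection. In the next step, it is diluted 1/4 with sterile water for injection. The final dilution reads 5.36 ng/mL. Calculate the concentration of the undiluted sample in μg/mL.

Overall dilution factor = 6.008 × 250 × 15 × 4 = 9.01 × 10⁴.
Original = 5.36 ng/mL × 9.01 × 10⁴ = 4.83 × 10⁵ ng/mL = 483 μg/mL.

483 μg/mL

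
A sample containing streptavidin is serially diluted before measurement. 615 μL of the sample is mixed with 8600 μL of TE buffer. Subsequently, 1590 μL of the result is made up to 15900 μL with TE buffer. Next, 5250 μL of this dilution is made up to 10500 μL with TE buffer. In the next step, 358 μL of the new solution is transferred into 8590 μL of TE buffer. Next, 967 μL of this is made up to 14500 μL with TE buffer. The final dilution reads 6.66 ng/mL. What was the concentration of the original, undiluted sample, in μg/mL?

Overall dilution factor = 14.98 × 10 × 2 × 24.99 × 14.99 = 1.12 × 10⁵.
Original = 6.66 ng/mL × 1.12 × 10⁵ = 7.48 × 10⁵ ng/mL = 748 μg/mL.

748 μg/mL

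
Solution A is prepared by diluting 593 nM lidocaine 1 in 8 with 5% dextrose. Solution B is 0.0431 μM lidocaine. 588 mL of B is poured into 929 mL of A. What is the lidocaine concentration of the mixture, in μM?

0.0621 μM

C_A = 593 nM / 8 = 74.1 nM.
C_B = 0.0431 μM = 43.1 nM.
C_mix = (C_A·V_A + C_B·V_B)/(V_A + V_B) = (74.1×929 + 43.1×588) / 1517 = 62.1 nM = 0.0621 μM.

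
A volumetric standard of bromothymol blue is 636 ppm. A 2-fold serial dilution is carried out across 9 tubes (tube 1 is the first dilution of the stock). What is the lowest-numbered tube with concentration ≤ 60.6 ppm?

tube 4

Tube n has concentration 636 ppm / 2ⁿ.
Need 2ⁿ ≥ 636 ppm / 60.6 ppm = 10.5, so n ≥ 3.39.
First such tube: n = 4.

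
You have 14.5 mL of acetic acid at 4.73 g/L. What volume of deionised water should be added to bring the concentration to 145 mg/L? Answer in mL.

145 mg/L = 0.145 g/L.
V₂ = C₁V₁/C₂ = 4.73 × 14.5 / 0.145 = 473 mL.
Diluent to add = V₂ − V₁ = 473 − 14.5 = 459 mL.

459 mL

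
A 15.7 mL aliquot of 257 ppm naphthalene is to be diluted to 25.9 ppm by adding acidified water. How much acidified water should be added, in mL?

140 mL

V₂ = C₁V₁/C₂ = 257 × 15.7 / 25.9 = 156 mL.
Diluent to add = V₂ − V₁ = 156 − 15.7 = 140 mL.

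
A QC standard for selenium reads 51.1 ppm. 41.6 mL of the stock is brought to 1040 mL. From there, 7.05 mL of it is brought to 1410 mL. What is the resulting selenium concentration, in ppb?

Overall dilution factor = 25 × 200 = 5000.
51.1 ppm / 5000 = 0.0102 ppm = 10.2 ppb.

10.2 ppb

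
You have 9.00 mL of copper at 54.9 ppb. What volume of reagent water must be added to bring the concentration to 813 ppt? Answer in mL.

813 ppt = 0.813 ppb.
V₂ = C₁V₁/C₂ = 54.9 × 9.00 / 0.813 = 608 mL.
Diluent to add = V₂ − V₁ = 608 − 9.00 = 599 mL.

599 mL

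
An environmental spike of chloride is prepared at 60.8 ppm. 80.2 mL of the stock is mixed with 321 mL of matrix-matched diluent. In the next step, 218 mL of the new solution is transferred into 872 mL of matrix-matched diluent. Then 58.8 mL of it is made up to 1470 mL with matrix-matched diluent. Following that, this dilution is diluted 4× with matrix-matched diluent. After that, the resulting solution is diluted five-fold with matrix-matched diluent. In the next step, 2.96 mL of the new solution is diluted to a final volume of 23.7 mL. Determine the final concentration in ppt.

Overall dilution factor = 5.002 × 5 × 25 × 4 × 5 × 8.007 = 1.00 × 10⁵.
60.8 ppm / 1.00 × 10⁵ = 6.07 × 10⁻⁴ ppm = 607 ppt.

607 ppt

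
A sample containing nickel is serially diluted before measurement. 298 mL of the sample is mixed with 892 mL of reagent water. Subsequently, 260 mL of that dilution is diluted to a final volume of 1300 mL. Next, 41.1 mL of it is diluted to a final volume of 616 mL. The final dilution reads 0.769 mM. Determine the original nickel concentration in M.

0.230 M

Overall dilution factor = 3.993 × 5 × 14.99 = 299.
Original = 0.769 mM × 299 = 230 mM = 0.230 M.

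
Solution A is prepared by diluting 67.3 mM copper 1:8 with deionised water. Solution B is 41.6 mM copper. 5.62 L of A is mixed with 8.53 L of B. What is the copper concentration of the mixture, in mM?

C_A = 67.3 mM / 8 = 8.41 mM.
C_mix = (C_A·V_A + C_B·V_B)/(V_A + V_B) = (8.41×5.62 + 41.6×8.53) / 14.15 = 28.4 mM.

28.4 mM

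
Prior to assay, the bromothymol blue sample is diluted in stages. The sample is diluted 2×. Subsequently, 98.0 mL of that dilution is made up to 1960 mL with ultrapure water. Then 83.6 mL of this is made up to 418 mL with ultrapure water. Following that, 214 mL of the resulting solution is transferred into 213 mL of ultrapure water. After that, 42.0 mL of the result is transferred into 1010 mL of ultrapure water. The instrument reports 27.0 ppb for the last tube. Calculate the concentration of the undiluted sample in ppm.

270 ppm

Overall dilution factor = 2 × 20 × 5 × 1.995 × 25.05 = 9996.
Original = 27.0 ppb × 9996 = 2.70 × 10⁵ ppb = 270 ppm.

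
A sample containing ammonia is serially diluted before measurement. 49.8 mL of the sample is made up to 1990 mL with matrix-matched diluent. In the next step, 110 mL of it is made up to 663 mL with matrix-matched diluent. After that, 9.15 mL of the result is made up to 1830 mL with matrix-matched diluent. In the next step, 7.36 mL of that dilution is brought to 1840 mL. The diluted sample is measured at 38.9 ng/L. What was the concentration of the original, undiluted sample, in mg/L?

Overall dilution factor = 39.96 × 6.027 × 200 × 250 = 1.20 × 10⁷.
Original = 38.9 ng/L × 1.20 × 10⁷ = 4.68 × 10⁸ ng/L = 468 mg/L.

468 mg/L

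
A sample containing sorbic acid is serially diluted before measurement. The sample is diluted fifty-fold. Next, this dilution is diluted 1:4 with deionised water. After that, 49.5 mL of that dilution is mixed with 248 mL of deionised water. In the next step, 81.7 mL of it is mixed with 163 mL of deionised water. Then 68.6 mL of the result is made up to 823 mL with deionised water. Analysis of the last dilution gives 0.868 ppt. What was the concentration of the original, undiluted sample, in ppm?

Overall dilution factor = 50 × 4 × 6.010 × 2.995 × 12.00 = 4.32 × 10⁴.
Original = 0.868 ppt × 4.32 × 10⁴ = 3.75 × 10⁴ ppt = 0.0375 ppm.

0.0375 ppm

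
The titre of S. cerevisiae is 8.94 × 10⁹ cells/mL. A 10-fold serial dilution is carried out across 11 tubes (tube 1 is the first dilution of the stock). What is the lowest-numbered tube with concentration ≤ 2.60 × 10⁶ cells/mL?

tube 4

Tube n has concentration 8.94 × 10⁹ cells/mL / 10ⁿ.
Need 10ⁿ ≥ 8.94 × 10⁹ cells/mL / 2.60 × 10⁶ cells/mL = 3438, so n ≥ 3.54.
First such tube: n = 4.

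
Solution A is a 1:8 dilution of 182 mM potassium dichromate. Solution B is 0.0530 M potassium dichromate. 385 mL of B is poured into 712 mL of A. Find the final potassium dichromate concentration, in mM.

C_A = 182 mM / 8 = 22.8 mM.
C_B = 0.0530 M = 53.0 mM.
C_mix = (C_A·V_A + C_B·V_B)/(V_A + V_B) = (22.8×712 + 53.0×385) / 1097 = 33.4 mM.

33.4 mM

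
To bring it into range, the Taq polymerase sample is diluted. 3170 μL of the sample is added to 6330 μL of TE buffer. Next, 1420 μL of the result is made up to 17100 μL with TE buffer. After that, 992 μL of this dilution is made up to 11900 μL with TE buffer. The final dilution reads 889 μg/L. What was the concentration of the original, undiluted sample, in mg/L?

385 mg/L

Overall dilution factor = 2.997 × 12.04 × 12.00 = 433.
Original = 889 μg/L × 433 = 3.85 × 10⁵ μg/L = 385 mg/L.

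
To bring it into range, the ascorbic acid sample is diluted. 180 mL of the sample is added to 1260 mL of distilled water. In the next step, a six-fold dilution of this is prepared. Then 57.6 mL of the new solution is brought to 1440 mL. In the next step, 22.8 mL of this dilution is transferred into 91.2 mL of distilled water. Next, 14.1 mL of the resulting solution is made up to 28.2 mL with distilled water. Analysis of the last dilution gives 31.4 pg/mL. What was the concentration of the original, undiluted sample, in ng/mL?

Overall dilution factor = 8 × 6 × 25 × 5 × 2 = 1.20 × 10⁴.
Original = 31.4 pg/mL × 1.20 × 10⁴ = 3.77 × 10⁵ pg/mL = 377 ng/mL.

377 ng/mL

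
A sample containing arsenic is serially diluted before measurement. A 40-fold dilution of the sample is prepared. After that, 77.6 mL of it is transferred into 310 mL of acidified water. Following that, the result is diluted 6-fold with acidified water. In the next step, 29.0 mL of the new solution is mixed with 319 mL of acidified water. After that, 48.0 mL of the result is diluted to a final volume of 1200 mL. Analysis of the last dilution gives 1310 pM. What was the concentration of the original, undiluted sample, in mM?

Overall dilution factor = 40 × 4.995 × 6 × 12 × 25 = 3.60 × 10⁵.
Original = 1310 pM × 3.60 × 10⁵ = 4.71 × 10⁸ pM = 0.471 mM.

0.471 mM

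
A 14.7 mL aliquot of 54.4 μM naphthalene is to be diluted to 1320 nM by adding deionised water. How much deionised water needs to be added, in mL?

591 mL

1320 nM = 1.32 μM.
V₂ = C₁V₁/C₂ = 54.4 × 14.7 / 1.32 = 606 mL.
Diluent to add = V₂ − V₁ = 606 − 14.7 = 591 mL.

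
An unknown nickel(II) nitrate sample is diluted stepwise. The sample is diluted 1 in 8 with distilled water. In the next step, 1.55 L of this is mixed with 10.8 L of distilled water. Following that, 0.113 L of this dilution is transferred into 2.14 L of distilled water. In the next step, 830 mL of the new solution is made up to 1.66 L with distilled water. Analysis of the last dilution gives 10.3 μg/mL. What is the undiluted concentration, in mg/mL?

Overall dilution factor = 8 × 7.968 × 19.94 × 2 = 2542.
Original = 10.3 μg/mL × 2542 = 2.62 × 10⁴ μg/mL = 26.2 mg/mL.

26.2 mg/mL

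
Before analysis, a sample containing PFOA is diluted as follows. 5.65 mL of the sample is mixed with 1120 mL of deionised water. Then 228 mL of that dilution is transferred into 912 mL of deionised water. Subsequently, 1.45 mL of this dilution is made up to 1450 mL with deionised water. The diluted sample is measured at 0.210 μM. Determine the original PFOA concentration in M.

0.209 M

Overall dilution factor = 199.2 × 5 × 1000 = 9.96 × 10⁵.
Original = 0.210 μM × 9.96 × 10⁵ = 2.09 × 10⁵ μM = 0.209 M.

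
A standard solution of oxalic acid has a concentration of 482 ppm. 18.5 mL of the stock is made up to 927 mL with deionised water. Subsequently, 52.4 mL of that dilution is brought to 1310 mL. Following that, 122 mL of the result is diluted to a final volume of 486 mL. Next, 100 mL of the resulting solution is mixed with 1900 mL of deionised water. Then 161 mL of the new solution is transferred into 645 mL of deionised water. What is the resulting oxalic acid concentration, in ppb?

0.965 ppb

Overall dilution factor = 50.11 × 25 × 3.984 × 20 × 5.006 = 5.00 × 10⁵.
482 ppm / 5.00 × 10⁵ = 9.65 × 10⁻⁴ ppm = 0.965 ppb.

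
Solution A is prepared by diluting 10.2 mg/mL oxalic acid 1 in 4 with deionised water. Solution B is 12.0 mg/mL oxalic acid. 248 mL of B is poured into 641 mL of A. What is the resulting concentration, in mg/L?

C_A = 10.2 mg/mL / 4 = 2.55 mg/mL.
C_mix = (C_A·V_A + C_B·V_B)/(V_A + V_B) = (2.55×641 + 12.0×248) / 889.0 = 5.19 mg/mL = 5190 mg/L.

5190 mg/L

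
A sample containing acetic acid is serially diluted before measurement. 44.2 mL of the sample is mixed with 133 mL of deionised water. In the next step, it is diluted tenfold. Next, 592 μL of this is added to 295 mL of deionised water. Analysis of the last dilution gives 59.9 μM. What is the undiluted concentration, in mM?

1200 mM

Overall dilution factor = 4.009 × 10 × 499.3 = 2.00 × 10⁴.
Original = 59.9 μM × 2.00 × 10⁴ = 1.20 × 10⁶ μM = 1200 mM.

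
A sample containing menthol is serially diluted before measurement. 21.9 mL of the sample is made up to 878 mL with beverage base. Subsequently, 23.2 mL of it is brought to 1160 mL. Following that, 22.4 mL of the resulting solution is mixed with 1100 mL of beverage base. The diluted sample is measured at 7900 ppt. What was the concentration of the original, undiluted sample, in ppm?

794 ppm

Overall dilution factor = 40.09 × 50 × 50.11 = 1.00 × 10⁵.
Original = 7900 ppt × 1.00 × 10⁵ = 7.94 × 10⁸ ppt = 794 ppm.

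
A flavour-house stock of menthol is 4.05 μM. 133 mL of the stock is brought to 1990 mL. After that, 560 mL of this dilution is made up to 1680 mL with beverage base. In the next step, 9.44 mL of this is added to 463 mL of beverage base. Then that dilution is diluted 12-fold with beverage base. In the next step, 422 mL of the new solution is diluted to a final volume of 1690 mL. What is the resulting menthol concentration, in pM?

37.5 pM

Overall dilution factor = 14.96 × 3 × 50.05 × 12 × 4.005 = 1.08 × 10⁵.
4.05 μM / 1.08 × 10⁵ = 3.75 × 10⁻⁵ μM = 37.5 pM.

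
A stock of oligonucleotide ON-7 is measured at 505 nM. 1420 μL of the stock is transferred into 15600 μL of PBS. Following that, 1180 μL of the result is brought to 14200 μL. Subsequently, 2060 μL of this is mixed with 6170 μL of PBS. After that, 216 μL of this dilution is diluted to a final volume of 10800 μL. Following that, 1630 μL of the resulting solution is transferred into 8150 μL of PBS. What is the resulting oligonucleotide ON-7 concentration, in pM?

Overall dilution factor = 11.99 × 12.03 × 3.995 × 50 × 6 = 1.73 × 10⁵.
505 nM / 1.73 × 10⁵ = 2.92 × 10⁻³ nM = 2.92 pM.

2.92 pM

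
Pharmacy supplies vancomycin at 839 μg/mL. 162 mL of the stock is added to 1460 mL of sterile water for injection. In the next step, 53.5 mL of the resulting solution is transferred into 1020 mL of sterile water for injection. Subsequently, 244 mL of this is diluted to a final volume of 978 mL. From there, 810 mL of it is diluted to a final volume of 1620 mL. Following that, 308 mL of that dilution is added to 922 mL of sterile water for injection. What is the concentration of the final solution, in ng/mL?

130 ng/mL

Overall dilution factor = 10.01 × 20.07 × 4.008 × 2 × 3.994 = 6432.
839 μg/mL / 6432 = 0.130 μg/mL = 130 ng/mL.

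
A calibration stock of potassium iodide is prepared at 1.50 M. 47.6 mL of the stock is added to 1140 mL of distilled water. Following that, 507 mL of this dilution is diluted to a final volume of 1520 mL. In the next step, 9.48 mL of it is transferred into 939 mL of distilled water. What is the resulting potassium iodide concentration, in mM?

Overall dilution factor = 24.95 × 2.998 × 100.1 = 7484.
1.50 M / 7484 = 2.00 × 10⁻⁴ M = 0.200 mM.

0.200 mM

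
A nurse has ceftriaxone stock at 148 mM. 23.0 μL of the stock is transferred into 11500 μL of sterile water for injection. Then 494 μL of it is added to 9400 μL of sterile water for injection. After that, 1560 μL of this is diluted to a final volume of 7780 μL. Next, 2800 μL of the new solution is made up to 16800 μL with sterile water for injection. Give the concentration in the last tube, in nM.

493 nM

Overall dilution factor = 501 × 20.03 × 4.987 × 6 = 3.00 × 10⁵.
148 mM / 3.00 × 10⁵ = 4.93 × 10⁻⁴ mM = 493 nM.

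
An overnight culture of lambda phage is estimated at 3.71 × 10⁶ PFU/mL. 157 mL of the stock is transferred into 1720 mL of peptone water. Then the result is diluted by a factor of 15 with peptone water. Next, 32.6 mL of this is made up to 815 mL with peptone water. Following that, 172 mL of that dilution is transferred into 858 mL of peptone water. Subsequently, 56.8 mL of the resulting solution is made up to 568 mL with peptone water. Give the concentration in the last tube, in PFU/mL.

Overall dilution factor = 11.96 × 15 × 25 × 5.988 × 10 = 2.68 × 10⁵.
3.71 × 10⁶ PFU/mL / 2.68 × 10⁵ = 13.8 PFU/mL.

13.8 PFU/mL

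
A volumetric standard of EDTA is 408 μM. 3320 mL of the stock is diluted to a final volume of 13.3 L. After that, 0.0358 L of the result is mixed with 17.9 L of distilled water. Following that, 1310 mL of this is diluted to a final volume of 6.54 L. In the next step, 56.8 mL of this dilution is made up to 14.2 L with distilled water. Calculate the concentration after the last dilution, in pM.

163 pM

Overall dilution factor = 4.006 × 501 × 4.992 × 250 = 2.50 × 10⁶.
408 μM / 2.50 × 10⁶ = 1.63 × 10⁻⁴ μM = 163 pM.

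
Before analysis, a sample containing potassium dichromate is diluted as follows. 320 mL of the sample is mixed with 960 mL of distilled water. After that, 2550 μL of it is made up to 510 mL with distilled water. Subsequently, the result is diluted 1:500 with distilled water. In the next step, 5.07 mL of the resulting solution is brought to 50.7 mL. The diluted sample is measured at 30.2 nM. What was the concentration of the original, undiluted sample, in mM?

121 mM

Overall dilution factor = 4 × 200 × 500 × 10 = 4.00 × 10⁶.
Original = 30.2 nM × 4.00 × 10⁶ = 1.21 × 10⁸ nM = 121 mM.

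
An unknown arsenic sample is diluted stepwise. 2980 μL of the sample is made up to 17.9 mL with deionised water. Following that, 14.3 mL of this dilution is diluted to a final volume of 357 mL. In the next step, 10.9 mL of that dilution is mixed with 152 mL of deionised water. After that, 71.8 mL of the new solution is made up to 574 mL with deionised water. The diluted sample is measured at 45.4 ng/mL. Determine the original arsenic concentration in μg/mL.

813 μg/mL

Overall dilution factor = 6.007 × 24.97 × 14.94 × 7.994 = 1.79 × 10⁴.
Original = 45.4 ng/mL × 1.79 × 10⁴ = 8.13 × 10⁵ ng/mL = 813 μg/mL.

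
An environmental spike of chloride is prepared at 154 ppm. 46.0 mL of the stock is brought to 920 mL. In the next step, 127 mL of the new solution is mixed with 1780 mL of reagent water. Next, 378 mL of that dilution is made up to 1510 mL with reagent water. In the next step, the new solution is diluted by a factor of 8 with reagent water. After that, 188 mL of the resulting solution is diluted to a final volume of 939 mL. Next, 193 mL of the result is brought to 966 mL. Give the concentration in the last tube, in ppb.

Overall dilution factor = 20 × 15.02 × 3.995 × 8 × 4.995 × 5.005 = 2.40 × 10⁵.
154 ppm / 2.40 × 10⁵ = 6.42 × 10⁻⁴ ppm = 0.642 ppb.

0.642 ppb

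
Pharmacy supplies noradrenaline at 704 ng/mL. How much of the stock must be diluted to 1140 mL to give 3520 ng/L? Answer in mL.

3520 ng/L = 3.52 ng/mL.
V₁ = C₂V₂/C₁ = 3.52 × 1140 / 704 = 5.70 mL.

5.70 mL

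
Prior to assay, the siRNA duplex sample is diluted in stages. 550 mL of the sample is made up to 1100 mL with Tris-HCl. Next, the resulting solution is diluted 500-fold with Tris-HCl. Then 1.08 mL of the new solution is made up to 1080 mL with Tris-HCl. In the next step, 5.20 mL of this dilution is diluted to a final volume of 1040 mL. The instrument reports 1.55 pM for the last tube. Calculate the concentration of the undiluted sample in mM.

Overall dilution factor = 2 × 500 × 1000 × 200 = 2.00 × 10⁸.
Original = 1.55 pM × 2.00 × 10⁸ = 3.10 × 10⁸ pM = 0.310 mM.

0.310 mM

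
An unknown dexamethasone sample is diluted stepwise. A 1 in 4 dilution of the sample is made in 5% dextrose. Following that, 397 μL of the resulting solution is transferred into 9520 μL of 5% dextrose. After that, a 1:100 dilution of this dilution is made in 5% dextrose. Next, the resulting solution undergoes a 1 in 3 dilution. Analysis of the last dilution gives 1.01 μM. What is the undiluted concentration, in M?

Overall dilution factor = 4 × 24.98 × 100 × 3 = 3.00 × 10⁴.
Original = 1.01 μM × 3.00 × 10⁴ = 3.03 × 10⁴ μM = 0.0303 M.

0.0303 M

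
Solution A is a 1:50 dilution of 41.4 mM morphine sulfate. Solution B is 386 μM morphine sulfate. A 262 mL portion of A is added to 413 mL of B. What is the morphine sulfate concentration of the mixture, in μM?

558 μM

C_A = 41.4 mM / 50 = 0.828 mM.
C_B = 386 μM = 0.386 mM.
C_mix = (C_A·V_A + C_B·V_B)/(V_A + V_B) = (0.828×262 + 0.386×413) / 675.0 = 0.558 mM = 558 μM.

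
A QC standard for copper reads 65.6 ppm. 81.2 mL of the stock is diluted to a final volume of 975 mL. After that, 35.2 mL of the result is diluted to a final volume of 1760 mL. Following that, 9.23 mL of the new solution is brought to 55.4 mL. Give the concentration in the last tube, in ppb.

18.2 ppb

Overall dilution factor = 12.01 × 50 × 6.002 = 3604.
65.6 ppm / 3604 = 0.0182 ppm = 18.2 ppb.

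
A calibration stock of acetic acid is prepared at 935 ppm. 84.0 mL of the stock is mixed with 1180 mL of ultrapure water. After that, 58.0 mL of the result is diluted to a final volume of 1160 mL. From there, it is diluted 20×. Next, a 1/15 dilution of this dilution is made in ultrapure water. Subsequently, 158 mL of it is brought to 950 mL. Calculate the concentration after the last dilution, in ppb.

1.72 ppb

Overall dilution factor = 15.05 × 20 × 20 × 15 × 6.013 = 5.43 × 10⁵.
935 ppm / 5.43 × 10⁵ = 1.72 × 10⁻³ ppm = 1.72 ppb.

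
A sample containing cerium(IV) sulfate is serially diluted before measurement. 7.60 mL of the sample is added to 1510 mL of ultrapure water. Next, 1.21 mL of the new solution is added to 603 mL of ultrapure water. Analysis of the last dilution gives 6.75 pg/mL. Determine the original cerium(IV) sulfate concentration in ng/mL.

673 ng/mL

Overall dilution factor = 199.7 × 499.3 = 9.97 × 10⁴.
Original = 6.75 pg/mL × 9.97 × 10⁴ = 6.73 × 10⁵ pg/mL = 673 ng/mL.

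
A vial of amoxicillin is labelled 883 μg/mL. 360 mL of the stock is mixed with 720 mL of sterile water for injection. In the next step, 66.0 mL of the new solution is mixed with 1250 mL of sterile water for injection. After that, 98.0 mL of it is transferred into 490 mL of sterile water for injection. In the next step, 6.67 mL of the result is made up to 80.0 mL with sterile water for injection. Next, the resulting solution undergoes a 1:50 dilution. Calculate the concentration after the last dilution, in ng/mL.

Overall dilution factor = 3 × 19.94 × 6 × 11.99 × 50 = 2.15 × 10⁵.
883 μg/mL / 2.15 × 10⁵ = 4.10 × 10⁻³ μg/mL = 4.10 ng/mL.

4.10 ng/mL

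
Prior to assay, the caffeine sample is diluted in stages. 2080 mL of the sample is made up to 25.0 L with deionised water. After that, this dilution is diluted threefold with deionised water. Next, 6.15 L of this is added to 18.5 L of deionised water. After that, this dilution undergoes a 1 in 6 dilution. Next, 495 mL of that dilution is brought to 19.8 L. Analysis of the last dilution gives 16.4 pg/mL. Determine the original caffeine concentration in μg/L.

569 μg/L

Overall dilution factor = 12.02 × 3 × 4.008 × 6 × 40 = 3.47 × 10⁴.
Original = 16.4 pg/mL × 3.47 × 10⁴ = 5.69 × 10⁵ pg/mL = 569 μg/L.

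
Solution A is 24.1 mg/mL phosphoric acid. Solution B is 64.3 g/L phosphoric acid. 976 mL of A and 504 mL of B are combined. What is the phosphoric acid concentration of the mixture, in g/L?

C_B = 64.3 g/L = 64.3 mg/mL.
C_mix = (C_A·V_A + C_B·V_B)/(V_A + V_B) = (24.1×976 + 64.3×504) / 1480 = 37.8 mg/mL = 37.8 g/L.

37.8 g/L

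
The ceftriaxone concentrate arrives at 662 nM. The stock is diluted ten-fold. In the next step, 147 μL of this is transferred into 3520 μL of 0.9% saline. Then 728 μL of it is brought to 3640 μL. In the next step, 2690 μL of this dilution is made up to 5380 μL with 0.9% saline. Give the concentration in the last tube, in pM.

265 pM

Overall dilution factor = 10 × 24.95 × 5 × 2 = 2495.
662 nM / 2495 = 0.265 nM = 265 pM.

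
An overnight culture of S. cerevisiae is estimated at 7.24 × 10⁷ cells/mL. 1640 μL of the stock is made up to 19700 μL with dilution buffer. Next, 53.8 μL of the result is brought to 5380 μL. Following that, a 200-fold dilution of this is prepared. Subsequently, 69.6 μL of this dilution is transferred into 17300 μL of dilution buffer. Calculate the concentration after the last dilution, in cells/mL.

1.21 cells/mL

Overall dilution factor = 12.01 × 100 × 200 × 249.6 = 6.00 × 10⁷.
7.24 × 10⁷ cells/mL / 6.00 × 10⁷ = 1.21 cells/mL.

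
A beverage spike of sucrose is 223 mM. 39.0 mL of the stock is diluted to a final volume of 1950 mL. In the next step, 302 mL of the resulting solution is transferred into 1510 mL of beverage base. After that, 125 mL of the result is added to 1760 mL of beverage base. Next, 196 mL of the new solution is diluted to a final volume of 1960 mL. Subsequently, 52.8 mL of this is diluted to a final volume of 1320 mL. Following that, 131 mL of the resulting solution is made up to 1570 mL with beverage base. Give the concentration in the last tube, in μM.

0.0165 μM

Overall dilution factor = 50 × 6 × 15.08 × 10 × 25 × 11.98 = 1.36 × 10⁷.
223 mM / 1.36 × 10⁷ = 1.65 × 10⁻⁵ mM = 0.0165 μM.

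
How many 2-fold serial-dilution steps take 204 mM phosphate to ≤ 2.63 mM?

7

Need 2ⁿ ≥ 77.6, so n ≥ log(77.6)/log(2) = 6.28.
Minimum whole steps: n = 7.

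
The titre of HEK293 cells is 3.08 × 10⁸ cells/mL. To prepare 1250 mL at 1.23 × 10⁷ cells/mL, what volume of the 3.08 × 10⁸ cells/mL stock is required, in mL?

V₁ = C₂V₂/C₁ = 1.23 × 10⁷ × 1250 / 3.08 × 10⁸ = 49.9 mL.

49.9 mL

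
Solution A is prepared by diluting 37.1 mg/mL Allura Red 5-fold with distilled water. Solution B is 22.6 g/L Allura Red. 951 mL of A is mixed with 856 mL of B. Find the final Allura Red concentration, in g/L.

14.6 g/L

C_A = 37.1 mg/mL / 5 = 7.42 mg/mL.
C_B = 22.6 g/L = 22.6 mg/mL.
C_mix = (C_A·V_A + C_B·V_B)/(V_A + V_B) = (7.42×951 + 22.6×856) / 1807 = 14.6 mg/mL = 14.6 g/L.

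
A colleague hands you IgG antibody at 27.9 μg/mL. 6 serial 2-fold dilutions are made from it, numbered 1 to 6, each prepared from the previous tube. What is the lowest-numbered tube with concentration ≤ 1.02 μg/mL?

tube 5

Tube n has concentration 27.9 μg/mL / 2ⁿ.
Need 2ⁿ ≥ 27.9 μg/mL / 1.02 μg/mL = 27.4, so n ≥ 4.77.
First such tube: n = 5.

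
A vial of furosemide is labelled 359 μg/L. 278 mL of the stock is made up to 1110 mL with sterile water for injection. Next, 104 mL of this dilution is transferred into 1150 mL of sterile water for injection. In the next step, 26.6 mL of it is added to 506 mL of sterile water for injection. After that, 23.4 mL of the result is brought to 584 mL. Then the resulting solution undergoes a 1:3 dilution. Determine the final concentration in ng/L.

4.97 ng/L

Overall dilution factor = 3.993 × 12.06 × 20.02 × 24.96 × 3 = 7.22 × 10⁴.
359 μg/L / 7.22 × 10⁴ = 4.97 × 10⁻³ μg/L = 4.97 ng/L.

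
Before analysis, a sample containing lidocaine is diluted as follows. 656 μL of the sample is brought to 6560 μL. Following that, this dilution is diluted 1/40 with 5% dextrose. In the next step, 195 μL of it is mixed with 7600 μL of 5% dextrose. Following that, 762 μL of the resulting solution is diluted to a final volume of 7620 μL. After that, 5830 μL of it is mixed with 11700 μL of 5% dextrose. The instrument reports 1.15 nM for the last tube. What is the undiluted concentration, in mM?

0.553 mM

Overall dilution factor = 10 × 40 × 39.97 × 10 × 3.007 = 4.81 × 10⁵.
Original = 1.15 nM × 4.81 × 10⁵ = 5.53 × 10⁵ nM = 0.553 mM.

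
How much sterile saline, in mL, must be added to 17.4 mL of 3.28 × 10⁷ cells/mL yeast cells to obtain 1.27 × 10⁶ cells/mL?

432 mL

V₂ = C₁V₁/C₂ = 3.28 × 10⁷ × 17.4 / 1.27 × 10⁶ = 449 mL.
Diluent to add = V₂ − V₁ = 449 − 17.4 = 432 mL.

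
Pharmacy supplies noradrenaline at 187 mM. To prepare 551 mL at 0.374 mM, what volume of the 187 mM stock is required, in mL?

1.10 mL

V₁ = C₂V₂/C₁ = 0.374 × 551 / 187 = 1.10 mL.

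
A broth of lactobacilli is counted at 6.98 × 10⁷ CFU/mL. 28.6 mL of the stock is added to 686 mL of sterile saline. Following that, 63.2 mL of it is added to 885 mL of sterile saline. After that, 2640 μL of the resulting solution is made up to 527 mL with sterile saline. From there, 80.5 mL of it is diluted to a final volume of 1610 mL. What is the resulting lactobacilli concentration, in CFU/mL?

46.6 CFU/mL

Overall dilution factor = 24.99 × 15.00 × 199.6 × 20 = 1.50 × 10⁶.
6.98 × 10⁷ CFU/mL / 1.50 × 10⁶ = 46.6 CFU/mL.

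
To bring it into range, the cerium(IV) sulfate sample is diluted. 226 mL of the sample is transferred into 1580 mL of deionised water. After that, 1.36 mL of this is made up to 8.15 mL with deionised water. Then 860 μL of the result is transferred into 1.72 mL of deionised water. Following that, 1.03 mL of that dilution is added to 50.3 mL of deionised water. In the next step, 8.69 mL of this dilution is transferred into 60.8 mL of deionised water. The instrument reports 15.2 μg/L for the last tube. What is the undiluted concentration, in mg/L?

Overall dilution factor = 7.991 × 5.993 × 3 × 49.83 × 7.997 = 5.73 × 10⁴.
Original = 15.2 μg/L × 5.73 × 10⁴ = 8.70 × 10⁵ μg/L = 870 mg/L.

870 mg/L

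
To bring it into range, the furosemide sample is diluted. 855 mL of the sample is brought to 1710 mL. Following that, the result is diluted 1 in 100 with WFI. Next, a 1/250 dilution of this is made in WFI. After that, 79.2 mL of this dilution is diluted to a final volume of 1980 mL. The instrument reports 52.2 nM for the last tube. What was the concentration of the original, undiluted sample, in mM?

Overall dilution factor = 2 × 100 × 250 × 25 = 1.25 × 10⁶.
Original = 52.2 nM × 1.25 × 10⁶ = 6.53 × 10⁷ nM = 65.2 mM.

65.2 mM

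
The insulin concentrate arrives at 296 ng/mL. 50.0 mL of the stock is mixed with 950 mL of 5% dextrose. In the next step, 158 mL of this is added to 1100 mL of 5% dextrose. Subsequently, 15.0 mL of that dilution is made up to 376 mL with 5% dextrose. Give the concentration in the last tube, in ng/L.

Overall dilution factor = 20 × 7.962 × 25.07 = 3992.
296 ng/mL / 3992 = 0.0742 ng/mL = 74.2 ng/L.

74.2 ng/L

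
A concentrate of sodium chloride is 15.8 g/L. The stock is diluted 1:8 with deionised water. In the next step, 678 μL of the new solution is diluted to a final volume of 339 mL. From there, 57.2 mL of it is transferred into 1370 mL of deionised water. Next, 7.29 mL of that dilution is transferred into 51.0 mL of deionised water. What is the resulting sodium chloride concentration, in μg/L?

19.8 μg/L

Overall dilution factor = 8 × 500 × 24.95 × 7.996 = 7.98 × 10⁵.
15.8 g/L / 7.98 × 10⁵ = 1.98 × 10⁻⁵ g/L = 19.8 μg/L.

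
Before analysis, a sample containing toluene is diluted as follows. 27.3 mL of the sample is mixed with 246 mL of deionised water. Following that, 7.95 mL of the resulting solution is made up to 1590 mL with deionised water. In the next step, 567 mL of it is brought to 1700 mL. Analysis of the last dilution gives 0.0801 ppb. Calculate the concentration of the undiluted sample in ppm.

0.481 ppm

Overall dilution factor = 10.01 × 200 × 2.998 = 6003.
Original = 0.0801 ppb × 6003 = 481 ppb = 0.481 ppm.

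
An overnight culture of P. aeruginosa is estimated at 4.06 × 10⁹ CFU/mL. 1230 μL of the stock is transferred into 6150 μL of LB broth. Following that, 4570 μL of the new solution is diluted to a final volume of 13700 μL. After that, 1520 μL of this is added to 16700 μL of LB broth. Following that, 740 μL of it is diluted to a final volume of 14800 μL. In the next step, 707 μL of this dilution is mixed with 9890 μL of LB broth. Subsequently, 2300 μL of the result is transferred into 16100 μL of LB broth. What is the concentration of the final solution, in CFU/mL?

7850 CFU/mL

Overall dilution factor = 6 × 2.998 × 11.99 × 20 × 14.99 × 8 = 5.17 × 10⁵.
4.06 × 10⁹ CFU/mL / 5.17 × 10⁵ = 7850 CFU/mL.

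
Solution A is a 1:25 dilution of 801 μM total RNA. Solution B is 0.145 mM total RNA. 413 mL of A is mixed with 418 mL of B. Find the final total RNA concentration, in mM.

C_A = 801 μM / 25 = 32.0 μM.
C_B = 0.145 mM = 145 μM.
C_mix = (C_A·V_A + C_B·V_B)/(V_A + V_B) = (32.0×413 + 145×418) / 831.0 = 88.9 μM = 0.0889 mM.

0.0889 mM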